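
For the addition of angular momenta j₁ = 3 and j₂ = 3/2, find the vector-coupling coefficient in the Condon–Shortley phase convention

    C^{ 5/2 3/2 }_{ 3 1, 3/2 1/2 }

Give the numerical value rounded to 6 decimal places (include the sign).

triangle: 2!*4!*1!/8! = 48/40320
(j±m)!: 4!*2!*2!*1!*4!*1! = 2304
prefactor² = (2J+1)*Δ*N² = 576/35
  k=1: −1/(1!*1!*1!*1!*3!*0!) = -1/6
  k=2: +1/(2!*0!*0!*0!*4!*1!) = 1/48
Σ = -7/48  ⇒  CG² = 576/35*(-7/48)² = 7/20
CG = −√(7/20) = -0.591608

−√(7/20) = -0.591608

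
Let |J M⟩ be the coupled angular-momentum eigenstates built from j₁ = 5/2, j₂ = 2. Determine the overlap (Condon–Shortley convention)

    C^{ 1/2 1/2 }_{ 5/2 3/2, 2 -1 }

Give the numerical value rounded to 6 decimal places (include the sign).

-0.516398

j₁+j₂−J=4  J+j₁−j₂=1  J−j₁+j₂=0  j₁+j₂+J+1=6
(j₁±m₁, j₂±m₂, J±M) = (4,1,1,3,1,0)
P² = 48/5
sum k=1..1:
  [1] −1/6 = -1/6
S = -1/6
C² = P²·S² = 4/15 ; C = -0.516398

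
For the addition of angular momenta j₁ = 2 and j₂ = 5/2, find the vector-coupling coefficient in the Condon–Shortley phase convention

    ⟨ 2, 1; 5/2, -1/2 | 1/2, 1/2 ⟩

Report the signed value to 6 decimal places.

-0.365148

√[2·4!0!1!/6! · 3!1!2!3!1!0!] = √(24/5)
  +(−1)^1/∏(1,3,0,1,0,0)! = -1/6  (running -1/6)
⟨..|..⟩ = √(24/5)·(-1/6) = -0.365148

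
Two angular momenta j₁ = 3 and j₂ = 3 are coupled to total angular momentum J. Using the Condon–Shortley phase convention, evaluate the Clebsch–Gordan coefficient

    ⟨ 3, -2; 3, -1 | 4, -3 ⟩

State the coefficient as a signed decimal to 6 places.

−√(1/11) = -0.301511

√[9·2!4!4!/11! · 1!5!2!4!1!7!] = √(82944/11)
  +(−1)^1/∏(1,1,4,1,0,3)! = -1/144  (running -1/144)
  +(−1)^2/∏(2,0,3,0,1,4)! = 1/288  (running -1/288)
⟨..|..⟩ = √(82944/11)·(-1/288) = -0.301511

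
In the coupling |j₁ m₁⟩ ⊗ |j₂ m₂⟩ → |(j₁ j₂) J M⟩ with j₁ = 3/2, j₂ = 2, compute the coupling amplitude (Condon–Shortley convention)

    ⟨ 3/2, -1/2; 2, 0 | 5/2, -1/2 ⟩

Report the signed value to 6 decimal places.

√[6·1!2!3!/7! · 1!2!2!2!2!3!] = √(48/35)
  +(−1)^0/∏(0,1,2,2,0,1)! = 1/4  (running 1/4)
  +(−1)^1/∏(1,0,1,1,1,2)! = -1/2  (running -1/4)
⟨..|..⟩ = √(48/35)·(-1/4) = -0.292770

−√(3/35) = -0.292770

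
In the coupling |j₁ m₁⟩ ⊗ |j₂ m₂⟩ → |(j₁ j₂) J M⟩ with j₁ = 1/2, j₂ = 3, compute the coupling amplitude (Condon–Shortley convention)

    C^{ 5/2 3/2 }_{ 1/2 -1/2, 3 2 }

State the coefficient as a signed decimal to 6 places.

-0.845154

j₁+j₂−J=1  J+j₁−j₂=0  J−j₁+j₂=5  j₁+j₂+J+1=7
(j₁±m₁, j₂±m₂, J±M) = (0,1,5,1,4,1)
P² = 2880/7
sum k=1..1:
  [1] −1/24 = -1/24
S = -1/24
C² = P²·S² = 5/7 ; C = -0.845154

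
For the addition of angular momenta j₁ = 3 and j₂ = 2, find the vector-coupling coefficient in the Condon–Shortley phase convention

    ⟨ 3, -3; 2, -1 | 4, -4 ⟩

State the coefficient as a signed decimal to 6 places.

-0.774597

j₁+j₂−J=1  J+j₁−j₂=5  J−j₁+j₂=3  j₁+j₂+J+1=10
(j₁±m₁, j₂±m₂, J±M) = (0,6,1,3,0,8)
P² = 311040
sum k=1..1:
  [1] −1/720 = -1/720
S = -1/720
C² = P²·S² = 3/5 ; C = -0.774597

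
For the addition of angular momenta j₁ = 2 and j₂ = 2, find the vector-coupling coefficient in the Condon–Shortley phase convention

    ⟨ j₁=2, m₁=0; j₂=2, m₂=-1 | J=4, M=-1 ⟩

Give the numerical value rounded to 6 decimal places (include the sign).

+0.654654

j₁+j₂−J=0  J+j₁−j₂=4  J−j₁+j₂=4  j₁+j₂+J+1=9
(j₁±m₁, j₂±m₂, J±M) = (2,2,1,3,3,5)
P² = 1728/7
sum k=0..0:
  [0] +1/24 = 1/24
S = 1/24
C² = P²·S² = 3/7 ; C = +0.654654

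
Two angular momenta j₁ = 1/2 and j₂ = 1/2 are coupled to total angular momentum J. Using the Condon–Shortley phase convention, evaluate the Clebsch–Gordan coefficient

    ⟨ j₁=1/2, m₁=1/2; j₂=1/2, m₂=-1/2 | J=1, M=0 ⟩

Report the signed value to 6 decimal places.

j₁+j₂−J=0  J+j₁−j₂=1  J−j₁+j₂=1  j₁+j₂+J+1=3
(j₁±m₁, j₂±m₂, J±M) = (1,0,0,1,1,1)
P² = 1/2
sum k=0..0:
  [0] +1/1 = 1
S = 1
C² = P²·S² = 1/2 ; C = +0.707107

+√(1/2) = +0.707107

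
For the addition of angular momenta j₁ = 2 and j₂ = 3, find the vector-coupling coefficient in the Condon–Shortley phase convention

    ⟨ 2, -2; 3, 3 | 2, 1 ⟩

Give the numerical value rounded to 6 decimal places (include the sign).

triangle: 3!*1!*3!/8! = 36/40320
(j±m)!: 0!*4!*6!*0!*3!*1! = 103680
prefactor² = (2J+1)*Δ*N² = 3240/7
  k=3: −1/(3!*0!*1!*3!*0!*0!) = -1/36
Σ = -1/36  ⇒  CG² = 3240/7*(-1/36)² = 5/14
CG = −√(5/14) = -0.597614

−√(5/14) ≈ -0.597614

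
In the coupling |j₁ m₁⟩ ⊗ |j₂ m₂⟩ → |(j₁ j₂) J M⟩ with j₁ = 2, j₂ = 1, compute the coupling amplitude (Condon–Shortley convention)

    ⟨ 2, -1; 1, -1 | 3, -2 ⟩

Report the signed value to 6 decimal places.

+√(2/3) ≈ +0.816497

j₁+j₂−J=0  J+j₁−j₂=4  J−j₁+j₂=2  j₁+j₂+J+1=7
(j₁±m₁, j₂±m₂, J±M) = (1,3,0,2,1,5)
P² = 96
sum k=0..0:
  [0] +1/12 = 1/12
S = 1/12
C² = P²·S² = 2/3 ; C = +0.816497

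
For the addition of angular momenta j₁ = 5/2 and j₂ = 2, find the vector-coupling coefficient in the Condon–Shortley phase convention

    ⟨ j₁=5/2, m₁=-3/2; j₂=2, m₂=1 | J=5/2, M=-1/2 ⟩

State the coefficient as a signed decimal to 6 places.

triangle: 2!*3!*2!/8! = 24/40320
(j±m)!: 1!*4!*3!*1!*2!*3! = 1728
prefactor² = (2J+1)*Δ*N² = 216/35
  k=1: −1/(1!*1!*3!*2!*0!*0!) = -1/12
  k=2: +1/(2!*0!*2!*1!*1!*1!) = 1/4
Σ = 1/6  ⇒  CG² = 216/35*1/6² = 6/35
CG = +√(6/35) = +0.414039

+0.414039  (= +√(6/35))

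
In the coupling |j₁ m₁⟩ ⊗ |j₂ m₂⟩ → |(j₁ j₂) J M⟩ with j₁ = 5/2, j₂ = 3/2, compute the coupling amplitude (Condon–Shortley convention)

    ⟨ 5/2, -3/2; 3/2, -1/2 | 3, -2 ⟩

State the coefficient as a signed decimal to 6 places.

√[7·1!4!2!/8! · 1!4!1!2!1!5!] = √(48)
  +(−1)^0/∏(0,1,4,1,0,1)! = 1/24  (running 1/24)
  +(−1)^1/∏(1,0,3,0,1,2)! = -1/12  (running -1/24)
⟨..|..⟩ = √(48)·(-1/24) = -0.288675

−√(1/12) ≈ -0.288675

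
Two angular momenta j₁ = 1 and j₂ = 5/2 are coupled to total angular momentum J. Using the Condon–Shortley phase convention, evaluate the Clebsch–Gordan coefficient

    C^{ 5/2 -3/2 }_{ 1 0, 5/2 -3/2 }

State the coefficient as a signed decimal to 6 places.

+0.507093

triangle: 1!×1!×4!/7! = 24/5040
(j±m)!: 1!×1!×1!×4!×1!×4! = 576
prefactor² = (2J+1)×Δ×N² = 576/35
  k=0: +1/(0!×1!×1!×1!×0!×3!) = 1/6
  k=1: −1/(1!×0!×0!×0!×1!×4!) = -1/24
Σ = 1/8  ⇒  CG² = 576/35×1/8² = 9/35
CG = +√(9/35) = +0.507093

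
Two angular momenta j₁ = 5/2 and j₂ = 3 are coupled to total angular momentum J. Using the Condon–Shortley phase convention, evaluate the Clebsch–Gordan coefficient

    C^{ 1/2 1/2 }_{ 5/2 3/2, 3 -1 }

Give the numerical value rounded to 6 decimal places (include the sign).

−√(2/21) = -0.308607

√[2·5!0!1!/7! · 4!1!2!4!1!0!] = √(384/7)
  +(−1)^1/∏(1,4,0,1,0,0)! = -1/24  (running -1/24)
⟨..|..⟩ = √(384/7)·(-1/24) = -0.308607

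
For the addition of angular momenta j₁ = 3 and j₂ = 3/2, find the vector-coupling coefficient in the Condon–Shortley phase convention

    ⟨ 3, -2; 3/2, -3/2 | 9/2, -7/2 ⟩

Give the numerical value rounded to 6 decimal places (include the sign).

+√(2/3) = +0.816497

triangle: 0!·6!·3!/10! = 4320/3628800
(j±m)!: 1!·5!·0!·3!·1!·8! = 29030400
prefactor² = (2J+1)·Δ·N² = 345600
  k=0: +1/(0!·0!·5!·0!·1!·3!) = 1/720
Σ = 1/720  ⇒  CG² = 345600·1/720² = 2/3
CG = +√(2/3) = +0.816497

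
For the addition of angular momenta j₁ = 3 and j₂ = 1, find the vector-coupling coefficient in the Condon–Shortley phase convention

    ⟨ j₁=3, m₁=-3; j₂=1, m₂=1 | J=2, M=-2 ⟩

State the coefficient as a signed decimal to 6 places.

+√(5/7) ≈ +0.845154

√[5·2!4!0!/7! · 0!6!2!0!0!4!] = √(11520/7)
  +(−1)^2/∏(2,0,4,0,0,0)! = 1/48  (running 1/48)
⟨..|..⟩ = √(11520/7)·(1/48) = +0.845154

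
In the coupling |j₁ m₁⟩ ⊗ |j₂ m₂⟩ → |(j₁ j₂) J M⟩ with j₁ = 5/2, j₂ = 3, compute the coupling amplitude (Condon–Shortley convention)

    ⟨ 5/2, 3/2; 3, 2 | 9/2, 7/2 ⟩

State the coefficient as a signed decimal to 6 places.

triangle: 1!*4!*5!/11! = 2880/39916800
(j±m)!: 4!*1!*5!*1!*8!*1! = 116121600
prefactor² = (2J+1)*Δ*N² = 921600/11
  k=0: +1/(0!*1!*1!*5!*3!*0!) = 1/720
  k=1: −1/(1!*0!*0!*4!*4!*1!) = -1/576
Σ = -1/2880  ⇒  CG² = 921600/11*(-1/2880)² = 1/99
CG = −√(1/99) = -0.100504

-0.100504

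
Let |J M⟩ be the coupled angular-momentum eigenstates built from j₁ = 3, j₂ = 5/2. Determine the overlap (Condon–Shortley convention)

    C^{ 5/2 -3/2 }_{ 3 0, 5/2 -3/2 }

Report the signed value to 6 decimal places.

√[6·3!3!2!/9! · 3!3!1!4!1!4!] = √(864/35)
  +(−1)^0/∏(0,3,3,1,0,1)! = 1/36  (running 1/36)
  +(−1)^1/∏(1,2,2,0,1,2)! = -1/8  (running -7/72)
⟨..|..⟩ = √(864/35)·(-7/72) = -0.483046

-0.483046  (= −√(7/30))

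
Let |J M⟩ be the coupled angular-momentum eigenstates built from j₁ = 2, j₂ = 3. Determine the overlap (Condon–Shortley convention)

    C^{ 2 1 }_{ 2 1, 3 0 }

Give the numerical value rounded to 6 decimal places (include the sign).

√[5·3!1!3!/8! · 3!1!3!3!3!1!] = √(81/14)
  +(−1)^0/∏(0,3,1,3,0,0)! = 1/36  (running 1/36)
  +(−1)^1/∏(1,2,0,2,1,1)! = -1/4  (running -2/9)
⟨..|..⟩ = √(81/14)·(-2/9) = -0.534522

−√(2/7) = -0.534522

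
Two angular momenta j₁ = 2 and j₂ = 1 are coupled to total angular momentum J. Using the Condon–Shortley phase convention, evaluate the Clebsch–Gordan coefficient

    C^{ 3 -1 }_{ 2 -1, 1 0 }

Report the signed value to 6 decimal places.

j₁+j₂−J=0  J+j₁−j₂=4  J−j₁+j₂=2  j₁+j₂+J+1=7
(j₁±m₁, j₂±m₂, J±M) = (1,3,1,1,2,4)
P² = 96/5
sum k=0..0:
  [0] +1/6 = 1/6
S = 1/6
C² = P²·S² = 8/15 ; C = +0.730297

+√(8/15) = +0.730297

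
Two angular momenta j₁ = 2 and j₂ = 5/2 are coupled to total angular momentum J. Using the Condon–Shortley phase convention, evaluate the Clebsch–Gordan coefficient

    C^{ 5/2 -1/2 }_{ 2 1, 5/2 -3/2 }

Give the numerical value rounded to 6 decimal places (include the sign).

+√(6/35) = +0.414039

√[6·2!2!3!/8! · 3!1!1!4!2!3!] = √(216/35)
  +(−1)^0/∏(0,2,1,1,1,2)! = 1/4  (running 1/4)
  +(−1)^1/∏(1,1,0,0,2,3)! = -1/12  (running 1/6)
⟨..|..⟩ = √(216/35)·(1/6) = +0.414039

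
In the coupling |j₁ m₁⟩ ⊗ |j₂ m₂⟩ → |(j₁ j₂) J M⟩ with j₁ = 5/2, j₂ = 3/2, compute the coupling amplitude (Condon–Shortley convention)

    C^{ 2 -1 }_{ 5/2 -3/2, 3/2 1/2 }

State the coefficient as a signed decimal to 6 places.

√[5·2!3!1!/7! · 1!4!2!1!1!3!] = √(24/7)
  +(−1)^1/∏(1,1,3,1,0,0)! = -1/6  (running -1/6)
  +(−1)^2/∏(2,0,2,0,1,1)! = 1/4  (running 1/12)
⟨..|..⟩ = √(24/7)·(1/12) = +0.154303

+√(1/42) = +0.154303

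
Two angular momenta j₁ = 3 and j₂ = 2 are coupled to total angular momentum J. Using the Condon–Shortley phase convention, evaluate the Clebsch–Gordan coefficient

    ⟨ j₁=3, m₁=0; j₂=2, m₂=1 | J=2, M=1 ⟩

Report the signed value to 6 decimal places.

+0.534522

j₁+j₂−J=3  J+j₁−j₂=3  J−j₁+j₂=1  j₁+j₂+J+1=8
(j₁±m₁, j₂±m₂, J±M) = (3,3,3,1,3,1)
P² = 81/14
sum k=2..3:
  [2] +1/4 = 1/4
  [3] −1/36 = -1/36
S = 2/9
C² = P²·S² = 2/7 ; C = +0.534522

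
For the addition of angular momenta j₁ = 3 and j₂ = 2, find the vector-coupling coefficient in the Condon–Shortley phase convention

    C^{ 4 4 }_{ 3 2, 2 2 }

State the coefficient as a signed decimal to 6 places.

√[9·1!5!3!/10! · 5!1!4!0!8!0!] = √(207360)
  +(−1)^1/∏(1,0,0,3,5,0)! = -1/720  (running -1/720)
⟨..|..⟩ = √(207360)·(-1/720) = -0.632456

-0.632456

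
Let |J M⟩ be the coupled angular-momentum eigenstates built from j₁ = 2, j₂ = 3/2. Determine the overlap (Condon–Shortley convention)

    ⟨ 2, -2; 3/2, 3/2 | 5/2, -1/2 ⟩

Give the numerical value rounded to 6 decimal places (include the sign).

−√(6/35) = -0.414039

triangle: 1!·3!·2!/7! = 12/5040
(j±m)!: 0!·4!·3!·0!·2!·3! = 1728
prefactor² = (2J+1)·Δ·N² = 864/35
  k=1: −1/(1!·0!·3!·2!·0!·0!) = -1/12
Σ = -1/12  ⇒  CG² = 864/35·(-1/12)² = 6/35
CG = −√(6/35) = -0.414039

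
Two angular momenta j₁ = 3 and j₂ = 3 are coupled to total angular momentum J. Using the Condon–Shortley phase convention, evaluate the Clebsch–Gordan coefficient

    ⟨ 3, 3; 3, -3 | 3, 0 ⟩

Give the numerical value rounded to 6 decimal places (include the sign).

j₁+j₂−J=3  J+j₁−j₂=3  J−j₁+j₂=3  j₁+j₂+J+1=10
(j₁±m₁, j₂±m₂, J±M) = (6,0,0,6,3,3)
P² = 7776
sum k=0..0:
  [0] +1/216 = 1/216
S = 1/216
C² = P²·S² = 1/6 ; C = +0.408248

+0.408248  (= +√(1/6))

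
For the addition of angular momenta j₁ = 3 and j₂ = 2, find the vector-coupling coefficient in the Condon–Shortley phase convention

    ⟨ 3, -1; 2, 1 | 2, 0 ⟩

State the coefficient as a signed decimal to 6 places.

√[5·3!3!1!/8! · 2!4!3!1!2!2!] = √(36/7)
  +(−1)^2/∏(2,1,2,1,1,0)! = 1/4  (running 1/4)
  +(−1)^3/∏(3,0,1,0,2,1)! = -1/12  (running 1/6)
⟨..|..⟩ = √(36/7)·(1/6) = +0.377964

+0.377964  (= +√(1/7))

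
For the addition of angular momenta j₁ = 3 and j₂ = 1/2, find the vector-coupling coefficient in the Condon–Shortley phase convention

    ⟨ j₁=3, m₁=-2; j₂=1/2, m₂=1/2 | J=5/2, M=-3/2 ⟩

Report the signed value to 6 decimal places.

j₁+j₂−J=1  J+j₁−j₂=5  J−j₁+j₂=0  j₁+j₂+J+1=7
(j₁±m₁, j₂±m₂, J±M) = (1,5,1,0,1,4)
P² = 2880/7
sum k=1..1:
  [1] −1/24 = -1/24
S = -1/24
C² = P²·S² = 5/7 ; C = -0.845154

-0.845154  (= −√(5/7))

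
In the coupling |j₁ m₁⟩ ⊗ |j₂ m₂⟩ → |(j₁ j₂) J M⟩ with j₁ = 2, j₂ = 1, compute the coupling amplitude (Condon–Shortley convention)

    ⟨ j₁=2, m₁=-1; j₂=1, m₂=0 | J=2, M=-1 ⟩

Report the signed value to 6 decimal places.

−√(1/6) = -0.408248

triangle: 1!×3!×1!/6! = 6/720
(j±m)!: 1!×3!×1!×1!×1!×3! = 36
prefactor² = (2J+1)×Δ×N² = 3/2
  k=0: +1/(0!×1!×3!×1!×0!×0!) = 1/6
  k=1: −1/(1!×0!×2!×0!×1!×1!) = -1/2
Σ = -1/3  ⇒  CG² = 3/2×(-1/3)² = 1/6
CG = −√(1/6) = -0.408248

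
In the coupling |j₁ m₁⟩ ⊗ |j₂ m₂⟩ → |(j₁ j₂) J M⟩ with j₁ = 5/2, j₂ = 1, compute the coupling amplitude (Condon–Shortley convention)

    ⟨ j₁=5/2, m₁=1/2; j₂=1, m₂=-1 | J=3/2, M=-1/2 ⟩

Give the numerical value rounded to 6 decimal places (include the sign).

+0.447214  (= +√(1/5))

j₁+j₂−J=2  J+j₁−j₂=3  J−j₁+j₂=0  j₁+j₂+J+1=6
(j₁±m₁, j₂±m₂, J±M) = (3,2,0,2,1,2)
P² = 16/5
sum k=0..0:
  [0] +1/4 = 1/4
S = 1/4
C² = P²·S² = 1/5 ; C = +0.447214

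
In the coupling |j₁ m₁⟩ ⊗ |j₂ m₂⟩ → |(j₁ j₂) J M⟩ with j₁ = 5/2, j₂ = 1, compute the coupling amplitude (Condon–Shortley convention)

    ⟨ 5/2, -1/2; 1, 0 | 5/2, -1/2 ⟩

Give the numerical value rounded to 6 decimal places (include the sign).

j₁+j₂−J=1  J+j₁−j₂=4  J−j₁+j₂=1  j₁+j₂+J+1=7
(j₁±m₁, j₂±m₂, J±M) = (2,3,1,1,2,3)
P² = 144/35
sum k=0..1:
  [0] +1/6 = 1/6
  [1] −1/4 = -1/4
S = -1/12
C² = P²·S² = 1/35 ; C = -0.169031

−√(1/35) ≈ -0.169031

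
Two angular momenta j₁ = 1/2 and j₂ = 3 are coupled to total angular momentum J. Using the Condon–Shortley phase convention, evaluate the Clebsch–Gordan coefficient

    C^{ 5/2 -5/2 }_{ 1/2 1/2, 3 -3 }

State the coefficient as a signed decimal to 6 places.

j₁+j₂−J=1  J+j₁−j₂=0  J−j₁+j₂=5  j₁+j₂+J+1=7
(j₁±m₁, j₂±m₂, J±M) = (1,0,0,6,0,5)
P² = 86400/7
sum k=0..0:
  [0] +1/120 = 1/120
S = 1/120
C² = P²·S² = 6/7 ; C = +0.925820

+0.925820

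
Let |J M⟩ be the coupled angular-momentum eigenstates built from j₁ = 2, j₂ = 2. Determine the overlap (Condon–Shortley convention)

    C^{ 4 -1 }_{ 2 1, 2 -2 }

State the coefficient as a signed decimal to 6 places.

+0.267261

√[9·0!4!4!/9! · 3!1!0!4!3!5!] = √(10368/7)
  +(−1)^0/∏(0,0,1,0,3,4)! = 1/144  (running 1/144)
⟨..|..⟩ = √(10368/7)·(1/144) = +0.267261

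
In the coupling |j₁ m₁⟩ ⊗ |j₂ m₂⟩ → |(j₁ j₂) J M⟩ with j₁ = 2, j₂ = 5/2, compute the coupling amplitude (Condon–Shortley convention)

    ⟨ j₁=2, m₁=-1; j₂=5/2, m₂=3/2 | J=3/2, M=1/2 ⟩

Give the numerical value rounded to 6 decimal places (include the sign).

+√(2/105) ≈ +0.138013

triangle: 3!·1!·2!/7! = 12/5040
(j±m)!: 1!·3!·4!·1!·2!·1! = 288
prefactor² = (2J+1)·Δ·N² = 96/35
  k=2: +1/(2!·1!·1!·2!·0!·0!) = 1/4
  k=3: −1/(3!·0!·0!·1!·1!·1!) = -1/6
Σ = 1/12  ⇒  CG² = 96/35·1/12² = 2/105
CG = +√(2/105) = +0.138013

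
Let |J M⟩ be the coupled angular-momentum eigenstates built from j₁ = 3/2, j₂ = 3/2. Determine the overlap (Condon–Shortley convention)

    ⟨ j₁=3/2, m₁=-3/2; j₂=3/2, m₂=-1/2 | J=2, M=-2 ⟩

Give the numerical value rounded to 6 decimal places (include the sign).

triangle: 1!·2!·2!/6! = 4/720
(j±m)!: 0!·3!·1!·2!·0!·4! = 288
prefactor² = (2J+1)·Δ·N² = 8
  k=1: −1/(1!·0!·2!·0!·0!·2!) = -1/4
Σ = -1/4  ⇒  CG² = 8·(-1/4)² = 1/2
CG = −√(1/2) = -0.707107

−√(1/2) = -0.707107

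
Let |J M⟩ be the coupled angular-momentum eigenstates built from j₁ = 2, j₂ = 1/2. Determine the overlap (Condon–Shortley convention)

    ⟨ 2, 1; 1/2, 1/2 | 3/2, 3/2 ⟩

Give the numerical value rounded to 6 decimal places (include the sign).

√[4·1!3!0!/5! · 3!1!1!0!3!0!] = √(36/5)
  +(−1)^1/∏(1,0,0,0,3,0)! = -1/6  (running -1/6)
⟨..|..⟩ = √(36/5)·(-1/6) = -0.447214

−√(1/5) = -0.447214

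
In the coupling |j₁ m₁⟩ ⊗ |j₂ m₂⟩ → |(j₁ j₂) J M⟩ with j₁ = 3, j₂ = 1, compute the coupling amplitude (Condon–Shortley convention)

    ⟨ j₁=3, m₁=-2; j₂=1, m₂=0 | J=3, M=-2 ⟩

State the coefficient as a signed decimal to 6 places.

−√(1/3) ≈ -0.577350

j₁+j₂−J=1  J+j₁−j₂=5  J−j₁+j₂=1  j₁+j₂+J+1=8
(j₁±m₁, j₂±m₂, J±M) = (1,5,1,1,1,5)
P² = 300
sum k=0..1:
  [0] +1/120 = 1/120
  [1] −1/24 = -1/24
S = -1/30
C² = P²·S² = 1/3 ; C = -0.577350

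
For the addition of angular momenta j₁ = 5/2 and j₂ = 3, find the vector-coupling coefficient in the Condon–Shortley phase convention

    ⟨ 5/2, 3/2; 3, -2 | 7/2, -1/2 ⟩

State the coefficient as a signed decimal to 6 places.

+√(20/63) = +0.563436

√[8·2!3!4!/10! · 4!1!1!5!3!4!] = √(9216/35)
  +(−1)^0/∏(0,2,1,1,2,3)! = 1/24  (running 1/24)
  +(−1)^1/∏(1,1,0,0,3,4)! = -1/144  (running 5/144)
⟨..|..⟩ = √(9216/35)·(5/144) = +0.563436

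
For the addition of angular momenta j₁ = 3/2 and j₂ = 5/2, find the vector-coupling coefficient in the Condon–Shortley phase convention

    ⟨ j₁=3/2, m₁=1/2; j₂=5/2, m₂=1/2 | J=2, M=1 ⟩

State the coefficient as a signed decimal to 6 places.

triangle: 2!×1!×3!/7! = 12/5040
(j±m)!: 2!×1!×3!×2!×3!×1! = 144
prefactor² = (2J+1)×Δ×N² = 12/7
  k=0: +1/(0!×2!×1!×3!×0!×0!) = 1/12
  k=1: −1/(1!×1!×0!×2!×1!×1!) = -1/2
Σ = -5/12  ⇒  CG² = 12/7×(-5/12)² = 25/84
CG = −√(25/84) = -0.545545

−√(25/84) = -0.545545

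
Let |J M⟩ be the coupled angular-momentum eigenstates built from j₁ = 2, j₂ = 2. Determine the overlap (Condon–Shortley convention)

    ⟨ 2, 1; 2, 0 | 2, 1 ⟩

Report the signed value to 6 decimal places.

j₁+j₂−J=2  J+j₁−j₂=2  J−j₁+j₂=2  j₁+j₂+J+1=7
(j₁±m₁, j₂±m₂, J±M) = (3,1,2,2,3,1)
P² = 8/7
sum k=0..1:
  [0] +1/4 = 1/4
  [1] −1/2 = -1/2
S = -1/4
C² = P²·S² = 1/14 ; C = -0.267261

-0.267261  (= −√(1/14))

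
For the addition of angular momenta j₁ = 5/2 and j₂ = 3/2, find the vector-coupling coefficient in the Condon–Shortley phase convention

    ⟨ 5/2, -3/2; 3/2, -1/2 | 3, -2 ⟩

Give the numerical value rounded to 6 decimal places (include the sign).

√[7·1!4!2!/8! · 1!4!1!2!1!5!] = √(48)
  +(−1)^0/∏(0,1,4,1,0,1)! = 1/24  (running 1/24)
  +(−1)^1/∏(1,0,3,0,1,2)! = -1/12  (running -1/24)
⟨..|..⟩ = √(48)·(-1/24) = -0.288675

-0.288675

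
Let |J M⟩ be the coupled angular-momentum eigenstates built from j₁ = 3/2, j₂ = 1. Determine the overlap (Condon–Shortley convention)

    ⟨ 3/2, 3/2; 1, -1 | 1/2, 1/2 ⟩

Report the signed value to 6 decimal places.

+0.707107

√[2·2!1!0!/4! · 3!0!0!2!1!0!] = √(2)
  +(−1)^0/∏(0,2,0,0,1,0)! = 1/2  (running 1/2)
⟨..|..⟩ = √(2)·(1/2) = +0.707107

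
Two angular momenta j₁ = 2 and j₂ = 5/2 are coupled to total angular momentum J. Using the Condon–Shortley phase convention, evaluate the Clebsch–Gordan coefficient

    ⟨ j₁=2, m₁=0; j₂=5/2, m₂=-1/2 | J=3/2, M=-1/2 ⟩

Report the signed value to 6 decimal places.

triangle: 3!×1!×2!/7! = 12/5040
(j±m)!: 2!×2!×2!×3!×1!×2! = 96
prefactor² = (2J+1)×Δ×N² = 32/35
  k=1: −1/(1!×2!×1!×1!×0!×1!) = -1/2
  k=2: +1/(2!×1!×0!×0!×1!×2!) = 1/4
Σ = -1/4  ⇒  CG² = 32/35×(-1/4)² = 2/35
CG = −√(2/35) = -0.239046

-0.239046  (= −√(2/35))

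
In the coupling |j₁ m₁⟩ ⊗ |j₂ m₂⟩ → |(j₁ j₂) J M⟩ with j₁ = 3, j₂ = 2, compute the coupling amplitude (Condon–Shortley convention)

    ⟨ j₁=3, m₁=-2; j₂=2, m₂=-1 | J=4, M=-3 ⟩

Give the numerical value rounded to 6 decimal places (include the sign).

−√(1/20) = -0.223607

triangle: 1!×5!×3!/10! = 720/3628800
(j±m)!: 1!×5!×1!×3!×1!×7! = 3628800
prefactor² = (2J+1)×Δ×N² = 6480
  k=0: +1/(0!×1!×5!×1!×0!×2!) = 1/240
  k=1: −1/(1!×0!×4!×0!×1!×3!) = -1/144
Σ = -1/360  ⇒  CG² = 6480×(-1/360)² = 1/20
CG = −√(1/20) = -0.223607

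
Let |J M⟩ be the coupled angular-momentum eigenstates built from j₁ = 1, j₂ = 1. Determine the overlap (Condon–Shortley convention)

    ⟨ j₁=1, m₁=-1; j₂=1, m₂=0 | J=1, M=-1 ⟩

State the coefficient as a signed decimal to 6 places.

-0.707107  (= −√(1/2))

√[3·1!1!1!/4! · 0!2!1!1!0!2!] = √(1/2)
  +(−1)^1/∏(1,0,1,0,0,1)! = -1  (running -1)
⟨..|..⟩ = √(1/2)·(-1) = -0.707107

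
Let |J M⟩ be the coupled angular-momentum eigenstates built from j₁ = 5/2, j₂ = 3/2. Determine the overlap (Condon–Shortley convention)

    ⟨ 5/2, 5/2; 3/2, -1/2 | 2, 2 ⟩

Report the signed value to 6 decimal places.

+√(10/21) = +0.690066

j₁+j₂−J=2  J+j₁−j₂=3  J−j₁+j₂=1  j₁+j₂+J+1=7
(j₁±m₁, j₂±m₂, J±M) = (5,0,1,2,4,0)
P² = 480/7
sum k=0..0:
  [0] +1/12 = 1/12
S = 1/12
C² = P²·S² = 10/21 ; C = +0.690066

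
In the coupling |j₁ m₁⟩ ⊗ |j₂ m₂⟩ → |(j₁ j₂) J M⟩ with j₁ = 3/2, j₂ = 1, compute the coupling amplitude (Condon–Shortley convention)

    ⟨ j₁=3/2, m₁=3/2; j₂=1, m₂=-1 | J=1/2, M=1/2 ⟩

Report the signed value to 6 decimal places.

+√(1/2) ≈ +0.707107

triangle: 2!×1!×0!/4! = 2/24
(j±m)!: 3!×0!×0!×2!×1!×0! = 12
prefactor² = (2J+1)×Δ×N² = 2
  k=0: +1/(0!×2!×0!×0!×1!×0!) = 1/2
Σ = 1/2  ⇒  CG² = 2×1/2² = 1/2
CG = +√(1/2) = +0.707107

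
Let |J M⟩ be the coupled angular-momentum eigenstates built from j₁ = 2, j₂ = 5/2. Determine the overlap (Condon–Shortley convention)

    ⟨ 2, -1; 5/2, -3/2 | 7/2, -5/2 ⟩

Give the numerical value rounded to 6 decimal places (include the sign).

triangle: 1!*3!*4!/9! = 144/362880
(j±m)!: 1!*3!*1!*4!*1!*6! = 103680
prefactor² = (2J+1)*Δ*N² = 2304/7
  k=0: +1/(0!*1!*3!*1!*0!*3!) = 1/36
  k=1: −1/(1!*0!*2!*0!*1!*4!) = -1/48
Σ = 1/144  ⇒  CG² = 2304/7*1/144² = 1/63
CG = +√(1/63) = +0.125988

+√(1/63) ≈ +0.125988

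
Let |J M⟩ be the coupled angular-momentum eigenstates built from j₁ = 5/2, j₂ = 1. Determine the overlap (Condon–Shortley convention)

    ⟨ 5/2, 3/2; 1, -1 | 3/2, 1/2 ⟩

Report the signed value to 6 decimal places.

+√(2/5) ≈ +0.632456

triangle: 2!·3!·0!/6! = 12/720
(j±m)!: 4!·1!·0!·2!·2!·1! = 96
prefactor² = (2J+1)·Δ·N² = 32/5
  k=0: +1/(0!·2!·1!·0!·2!·0!) = 1/4
Σ = 1/4  ⇒  CG² = 32/5·1/4² = 2/5
CG = +√(2/5) = +0.632456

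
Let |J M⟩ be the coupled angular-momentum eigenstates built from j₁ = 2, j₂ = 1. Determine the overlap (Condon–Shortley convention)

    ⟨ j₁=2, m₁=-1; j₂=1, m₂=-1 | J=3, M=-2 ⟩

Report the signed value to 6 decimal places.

√[7·0!4!2!/7! · 1!3!0!2!1!5!] = √(96)
  +(−1)^0/∏(0,0,3,0,1,2)! = 1/12  (running 1/12)
⟨..|..⟩ = √(96)·(1/12) = +0.816497

+√(2/3) = +0.816497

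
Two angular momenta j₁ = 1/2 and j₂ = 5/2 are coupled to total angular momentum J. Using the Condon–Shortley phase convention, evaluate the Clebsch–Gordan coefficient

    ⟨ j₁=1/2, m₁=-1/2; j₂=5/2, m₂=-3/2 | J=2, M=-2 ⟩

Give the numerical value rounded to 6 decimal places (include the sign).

√[5·1!0!4!/6! · 0!1!1!4!0!4!] = √(96)
  +(−1)^1/∏(1,0,0,0,0,4)! = -1/24  (running -1/24)
⟨..|..⟩ = √(96)·(-1/24) = -0.408248

-0.408248  (= −√(1/6))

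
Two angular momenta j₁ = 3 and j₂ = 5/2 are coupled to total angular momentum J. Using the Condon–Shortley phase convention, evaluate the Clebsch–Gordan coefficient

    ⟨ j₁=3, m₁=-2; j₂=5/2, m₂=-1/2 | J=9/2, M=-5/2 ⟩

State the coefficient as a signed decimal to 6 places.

-0.497468  (= −√(49/198))

j₁+j₂−J=1  J+j₁−j₂=5  J−j₁+j₂=4  j₁+j₂+J+1=11
(j₁±m₁, j₂±m₂, J±M) = (1,5,2,3,2,7)
P² = 115200/11
sum k=0..1:
  [0] +1/480 = 1/480
  [1] −1/144 = -1/144
S = -7/1440
C² = P²·S² = 49/198 ; C = -0.497468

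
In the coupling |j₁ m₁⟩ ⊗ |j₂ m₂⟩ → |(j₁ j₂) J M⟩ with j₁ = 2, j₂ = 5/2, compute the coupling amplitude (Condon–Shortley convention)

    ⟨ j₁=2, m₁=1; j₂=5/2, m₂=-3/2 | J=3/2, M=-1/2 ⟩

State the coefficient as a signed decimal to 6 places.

j₁+j₂−J=3  J+j₁−j₂=1  J−j₁+j₂=2  j₁+j₂+J+1=7
(j₁±m₁, j₂±m₂, J±M) = (3,1,1,4,1,2)
P² = 96/35
sum k=0..1:
  [0] +1/6 = 1/6
  [1] −1/4 = -1/4
S = -1/12
C² = P²·S² = 2/105 ; C = -0.138013

−√(2/105) = -0.138013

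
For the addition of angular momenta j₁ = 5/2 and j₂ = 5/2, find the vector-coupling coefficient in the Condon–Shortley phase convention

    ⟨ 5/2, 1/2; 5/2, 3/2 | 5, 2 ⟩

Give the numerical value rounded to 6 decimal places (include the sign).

+√(5/12) ≈ +0.645497

j₁+j₂−J=0  J+j₁−j₂=5  J−j₁+j₂=5  j₁+j₂+J+1=11
(j₁±m₁, j₂±m₂, J±M) = (3,2,4,1,7,3)
P² = 34560
sum k=0..0:
  [0] +1/288 = 1/288
S = 1/288
C² = P²·S² = 5/12 ; C = +0.645497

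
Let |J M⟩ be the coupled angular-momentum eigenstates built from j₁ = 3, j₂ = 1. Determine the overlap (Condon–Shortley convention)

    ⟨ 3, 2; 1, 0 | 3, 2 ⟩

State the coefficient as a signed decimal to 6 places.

j₁+j₂−J=1  J+j₁−j₂=5  J−j₁+j₂=1  j₁+j₂+J+1=8
(j₁±m₁, j₂±m₂, J±M) = (5,1,1,1,5,1)
P² = 300
sum k=0..1:
  [0] +1/24 = 1/24
  [1] −1/120 = -1/120
S = 1/30
C² = P²·S² = 1/3 ; C = +0.577350

+√(1/3) = +0.577350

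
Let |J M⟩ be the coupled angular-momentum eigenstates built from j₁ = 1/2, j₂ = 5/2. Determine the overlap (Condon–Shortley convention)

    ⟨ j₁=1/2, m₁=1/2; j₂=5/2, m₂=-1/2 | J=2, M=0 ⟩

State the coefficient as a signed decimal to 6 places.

+√(1/2) ≈ +0.707107

j₁+j₂−J=1  J+j₁−j₂=0  J−j₁+j₂=4  j₁+j₂+J+1=6
(j₁±m₁, j₂±m₂, J±M) = (1,0,2,3,2,2)
P² = 8
sum k=0..0:
  [0] +1/4 = 1/4
S = 1/4
C² = P²·S² = 1/2 ; C = +0.707107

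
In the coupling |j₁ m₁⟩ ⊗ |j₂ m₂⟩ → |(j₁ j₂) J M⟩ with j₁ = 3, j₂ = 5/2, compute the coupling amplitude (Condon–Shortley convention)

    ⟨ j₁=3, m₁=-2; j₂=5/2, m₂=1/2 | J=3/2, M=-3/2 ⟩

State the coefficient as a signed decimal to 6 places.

j₁+j₂−J=4  J+j₁−j₂=2  J−j₁+j₂=1  j₁+j₂+J+1=8
(j₁±m₁, j₂±m₂, J±M) = (1,5,3,2,0,3)
P² = 288/7
sum k=3..3:
  [3] −1/12 = -1/12
S = -1/12
C² = P²·S² = 2/7 ; C = -0.534522

−√(2/7) ≈ -0.534522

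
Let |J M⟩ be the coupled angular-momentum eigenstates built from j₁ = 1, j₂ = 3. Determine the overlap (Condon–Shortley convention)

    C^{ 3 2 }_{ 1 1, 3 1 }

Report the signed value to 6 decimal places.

j₁+j₂−J=1  J+j₁−j₂=1  J−j₁+j₂=5  j₁+j₂+J+1=8
(j₁±m₁, j₂±m₂, J±M) = (2,0,4,2,5,1)
P² = 240
sum k=0..0:
  [0] +1/24 = 1/24
S = 1/24
C² = P²·S² = 5/12 ; C = +0.645497

+√(5/12) = +0.645497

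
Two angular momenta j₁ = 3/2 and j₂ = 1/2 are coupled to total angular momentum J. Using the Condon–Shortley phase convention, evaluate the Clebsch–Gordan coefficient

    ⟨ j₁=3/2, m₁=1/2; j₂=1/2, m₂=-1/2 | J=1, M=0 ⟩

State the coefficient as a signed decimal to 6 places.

j₁+j₂−J=1  J+j₁−j₂=2  J−j₁+j₂=0  j₁+j₂+J+1=4
(j₁±m₁, j₂±m₂, J±M) = (2,1,0,1,1,1)
P² = 1/2
sum k=0..0:
  [0] +1/1 = 1
S = 1
C² = P²·S² = 1/2 ; C = +0.707107

+√(1/2) ≈ +0.707107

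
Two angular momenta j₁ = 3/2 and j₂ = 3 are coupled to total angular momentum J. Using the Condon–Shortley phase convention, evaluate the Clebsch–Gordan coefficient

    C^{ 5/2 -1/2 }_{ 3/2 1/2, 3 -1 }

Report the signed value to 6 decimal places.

triangle: 2!×1!×4!/8! = 48/40320
(j±m)!: 2!×1!×2!×4!×2!×3! = 1152
prefactor² = (2J+1)×Δ×N² = 288/35
  k=0: +1/(0!×2!×1!×2!×0!×2!) = 1/8
  k=1: −1/(1!×1!×0!×1!×1!×3!) = -1/6
Σ = -1/24  ⇒  CG² = 288/35×(-1/24)² = 1/70
CG = −√(1/70) = -0.119523

−√(1/70) = -0.119523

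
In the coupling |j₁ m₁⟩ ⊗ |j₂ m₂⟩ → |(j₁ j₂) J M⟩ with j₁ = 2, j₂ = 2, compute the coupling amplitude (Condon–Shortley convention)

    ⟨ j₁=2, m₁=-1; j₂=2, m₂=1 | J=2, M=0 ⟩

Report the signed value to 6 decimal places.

√[5·2!2!2!/7! · 1!3!3!1!2!2!] = √(8/7)
  +(−1)^1/∏(1,1,2,2,0,0)! = -1/4  (running -1/4)
  +(−1)^2/∏(2,0,1,1,1,1)! = 1/2  (running 1/4)
⟨..|..⟩ = √(8/7)·(1/4) = +0.267261

+√(1/14) = +0.267261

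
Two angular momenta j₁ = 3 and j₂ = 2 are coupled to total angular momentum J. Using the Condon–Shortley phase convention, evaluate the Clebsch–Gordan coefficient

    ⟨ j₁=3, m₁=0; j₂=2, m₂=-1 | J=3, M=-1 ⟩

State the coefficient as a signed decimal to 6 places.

−√(1/30) ≈ -0.182574

triangle: 2!×4!×2!/9! = 96/362880
(j±m)!: 3!×3!×1!×3!×2!×4! = 10368
prefactor² = (2J+1)×Δ×N² = 96/5
  k=0: +1/(0!×2!×3!×1!×1!×1!) = 1/12
  k=1: −1/(1!×1!×2!×0!×2!×2!) = -1/8
Σ = -1/24  ⇒  CG² = 96/5×(-1/24)² = 1/30
CG = −√(1/30) = -0.182574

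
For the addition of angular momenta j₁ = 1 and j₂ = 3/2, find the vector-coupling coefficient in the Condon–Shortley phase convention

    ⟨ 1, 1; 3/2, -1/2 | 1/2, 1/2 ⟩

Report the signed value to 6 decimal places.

j₁+j₂−J=2  J+j₁−j₂=0  J−j₁+j₂=1  j₁+j₂+J+1=4
(j₁±m₁, j₂±m₂, J±M) = (2,0,1,2,1,0)
P² = 2/3
sum k=0..0:
  [0] +1/2 = 1/2
S = 1/2
C² = P²·S² = 1/6 ; C = +0.408248

+0.408248  (= +√(1/6))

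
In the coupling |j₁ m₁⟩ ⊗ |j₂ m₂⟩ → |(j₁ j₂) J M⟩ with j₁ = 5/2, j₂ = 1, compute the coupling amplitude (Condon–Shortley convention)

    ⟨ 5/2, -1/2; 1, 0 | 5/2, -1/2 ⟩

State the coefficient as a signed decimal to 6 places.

√[6·1!4!1!/7! · 2!3!1!1!2!3!] = √(144/35)
  +(−1)^0/∏(0,1,3,1,1,0)! = 1/6  (running 1/6)
  +(−1)^1/∏(1,0,2,0,2,1)! = -1/4  (running -1/12)
⟨..|..⟩ = √(144/35)·(-1/12) = -0.169031

−√(1/35) ≈ -0.169031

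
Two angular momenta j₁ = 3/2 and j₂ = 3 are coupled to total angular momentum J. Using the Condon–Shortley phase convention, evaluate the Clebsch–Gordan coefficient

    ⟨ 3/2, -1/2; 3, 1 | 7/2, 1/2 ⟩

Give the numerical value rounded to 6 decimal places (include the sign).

j₁+j₂−J=1  J+j₁−j₂=2  J−j₁+j₂=5  j₁+j₂+J+1=9
(j₁±m₁, j₂±m₂, J±M) = (1,2,4,2,4,3)
P² = 512/7
sum k=0..1:
  [0] +1/48 = 1/48
  [1] −1/12 = -1/12
S = -1/16
C² = P²·S² = 2/7 ; C = -0.534522

-0.534522  (= −√(2/7))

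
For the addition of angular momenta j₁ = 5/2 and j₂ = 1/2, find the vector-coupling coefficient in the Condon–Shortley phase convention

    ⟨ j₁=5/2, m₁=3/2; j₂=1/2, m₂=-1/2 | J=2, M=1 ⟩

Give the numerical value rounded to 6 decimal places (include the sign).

+0.816497

triangle: 1!·4!·0!/6! = 24/720
(j±m)!: 4!·1!·0!·1!·3!·1! = 144
prefactor² = (2J+1)·Δ·N² = 24
  k=0: +1/(0!·1!·1!·0!·3!·0!) = 1/6
Σ = 1/6  ⇒  CG² = 24·1/6² = 2/3
CG = +√(2/3) = +0.816497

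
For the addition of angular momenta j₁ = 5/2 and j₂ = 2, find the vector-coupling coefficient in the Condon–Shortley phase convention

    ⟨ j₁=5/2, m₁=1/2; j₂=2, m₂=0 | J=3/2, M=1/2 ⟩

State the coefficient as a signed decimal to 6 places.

-0.239046

triangle: 3!×2!×1!/7! = 12/5040
(j±m)!: 3!×2!×2!×2!×2!×1! = 96
prefactor² = (2J+1)×Δ×N² = 32/35
  k=1: −1/(1!×2!×1!×1!×1!×0!) = -1/2
  k=2: +1/(2!×1!×0!×0!×2!×1!) = 1/4
Σ = -1/4  ⇒  CG² = 32/35×(-1/4)² = 2/35
CG = −√(2/35) = -0.239046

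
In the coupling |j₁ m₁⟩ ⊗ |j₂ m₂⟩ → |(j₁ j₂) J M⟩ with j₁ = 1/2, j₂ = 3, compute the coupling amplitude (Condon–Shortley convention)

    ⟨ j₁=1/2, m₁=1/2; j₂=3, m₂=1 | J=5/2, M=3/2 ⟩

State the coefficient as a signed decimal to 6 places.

+√(2/7) = +0.534522

j₁+j₂−J=1  J+j₁−j₂=0  J−j₁+j₂=5  j₁+j₂+J+1=7
(j₁±m₁, j₂±m₂, J±M) = (1,0,4,2,4,1)
P² = 1152/7
sum k=0..0:
  [0] +1/24 = 1/24
S = 1/24
C² = P²·S² = 2/7 ; C = +0.534522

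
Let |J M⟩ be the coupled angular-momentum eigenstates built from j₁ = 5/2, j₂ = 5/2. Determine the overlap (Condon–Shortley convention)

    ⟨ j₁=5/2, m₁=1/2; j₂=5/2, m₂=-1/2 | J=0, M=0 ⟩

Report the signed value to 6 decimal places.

triangle: 5!*0!*0!/6! = 120/720
(j±m)!: 3!*2!*2!*3!*0!*0! = 144
prefactor² = (2J+1)*Δ*N² = 24
  k=2: +1/(2!*3!*0!*0!*0!*0!) = 1/12
Σ = 1/12  ⇒  CG² = 24*1/12² = 1/6
CG = +√(1/6) = +0.408248

+√(1/6) = +0.408248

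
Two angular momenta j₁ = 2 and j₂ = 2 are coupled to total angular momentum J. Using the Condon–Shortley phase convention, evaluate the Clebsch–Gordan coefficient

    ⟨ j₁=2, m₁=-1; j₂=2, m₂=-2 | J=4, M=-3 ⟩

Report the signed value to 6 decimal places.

+√(1/2) = +0.707107

j₁+j₂−J=0  J+j₁−j₂=4  J−j₁+j₂=4  j₁+j₂+J+1=9
(j₁±m₁, j₂±m₂, J±M) = (1,3,0,4,1,7)
P² = 10368
sum k=0..0:
  [0] +1/144 = 1/144
S = 1/144
C² = P²·S² = 1/2 ; C = +0.707107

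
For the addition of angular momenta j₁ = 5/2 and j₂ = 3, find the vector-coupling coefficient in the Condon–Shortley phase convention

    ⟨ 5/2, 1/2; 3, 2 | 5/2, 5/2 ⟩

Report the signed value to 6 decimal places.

triangle: 3!*2!*3!/9! = 72/362880
(j±m)!: 3!*2!*5!*1!*5!*0! = 172800
prefactor² = (2J+1)*Δ*N² = 1440/7
  k=2: +1/(2!*1!*0!*3!*2!*0!) = 1/24
Σ = 1/24  ⇒  CG² = 1440/7*1/24² = 5/14
CG = +√(5/14) = +0.597614

+√(5/14) = +0.597614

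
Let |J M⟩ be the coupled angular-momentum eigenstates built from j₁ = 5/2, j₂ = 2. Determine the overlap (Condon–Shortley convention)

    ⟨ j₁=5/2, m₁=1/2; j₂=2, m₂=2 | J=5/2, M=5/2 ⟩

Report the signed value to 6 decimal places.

√[6·2!3!2!/8! · 3!2!4!0!5!0!] = √(864/7)
  +(−1)^2/∏(2,0,0,2,3,0)! = 1/24  (running 1/24)
⟨..|..⟩ = √(864/7)·(1/24) = +0.462910

+0.462910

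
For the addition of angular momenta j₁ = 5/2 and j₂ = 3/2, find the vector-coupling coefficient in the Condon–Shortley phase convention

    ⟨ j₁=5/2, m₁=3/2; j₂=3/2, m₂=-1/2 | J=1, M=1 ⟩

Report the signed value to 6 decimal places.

−√(3/10) = -0.547723

j₁+j₂−J=3  J+j₁−j₂=2  J−j₁+j₂=0  j₁+j₂+J+1=6
(j₁±m₁, j₂±m₂, J±M) = (4,1,1,2,2,0)
P² = 24/5
sum k=1..1:
  [1] −1/4 = -1/4
S = -1/4
C² = P²·S² = 3/10 ; C = -0.547723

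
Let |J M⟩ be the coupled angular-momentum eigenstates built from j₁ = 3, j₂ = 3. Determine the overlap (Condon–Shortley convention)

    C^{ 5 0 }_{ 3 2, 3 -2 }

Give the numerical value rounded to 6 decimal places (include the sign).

triangle: 1!×5!×5!/12! = 14400/479001600
(j±m)!: 5!×1!×1!×5!×5!×5! = 207360000
prefactor² = (2J+1)×Δ×N² = 480000/7
  k=0: +1/(0!×1!×1!×1!×4!×4!) = 1/576
  k=1: −1/(1!×0!×0!×0!×5!×5!) = -1/14400
Σ = 1/600  ⇒  CG² = 480000/7×1/600² = 4/21
CG = +√(4/21) = +0.436436

+0.436436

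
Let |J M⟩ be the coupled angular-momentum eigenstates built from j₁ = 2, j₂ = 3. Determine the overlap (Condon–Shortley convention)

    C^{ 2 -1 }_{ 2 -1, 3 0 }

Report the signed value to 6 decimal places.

j₁+j₂−J=3  J+j₁−j₂=1  J−j₁+j₂=3  j₁+j₂+J+1=8
(j₁±m₁, j₂±m₂, J±M) = (1,3,3,3,1,3)
P² = 81/14
sum k=2..3:
  [2] +1/4 = 1/4
  [3] −1/36 = -1/36
S = 2/9
C² = P²·S² = 2/7 ; C = +0.534522

+0.534522  (= +√(2/7))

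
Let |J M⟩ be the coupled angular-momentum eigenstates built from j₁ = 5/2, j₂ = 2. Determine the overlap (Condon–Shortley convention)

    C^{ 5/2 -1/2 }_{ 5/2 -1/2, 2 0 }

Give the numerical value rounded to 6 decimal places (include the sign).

−√(8/35) = -0.478091

triangle: 2!·3!·2!/8! = 24/40320
(j±m)!: 2!·3!·2!·2!·2!·3! = 576
prefactor² = (2J+1)·Δ·N² = 72/35
  k=0: +1/(0!·2!·3!·2!·0!·0!) = 1/24
  k=1: −1/(1!·1!·2!·1!·1!·1!) = -1/2
  k=2: +1/(2!·0!·1!·0!·2!·2!) = 1/8
Σ = -1/3  ⇒  CG² = 72/35·(-1/3)² = 8/35
CG = −√(8/35) = -0.478091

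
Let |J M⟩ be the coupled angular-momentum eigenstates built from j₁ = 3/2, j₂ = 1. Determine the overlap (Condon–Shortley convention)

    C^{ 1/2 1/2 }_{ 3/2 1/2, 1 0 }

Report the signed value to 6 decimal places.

√[2·2!1!0!/4! · 2!1!1!1!1!0!] = √(1/3)
  +(−1)^1/∏(1,1,0,0,1,0)! = -1  (running -1)
⟨..|..⟩ = √(1/3)·(-1) = -0.577350

-0.577350  (= −√(1/3))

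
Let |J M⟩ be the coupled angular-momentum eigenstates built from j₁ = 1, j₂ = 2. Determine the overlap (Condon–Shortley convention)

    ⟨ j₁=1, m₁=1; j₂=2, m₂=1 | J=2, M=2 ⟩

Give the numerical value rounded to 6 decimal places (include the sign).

j₁+j₂−J=1  J+j₁−j₂=1  J−j₁+j₂=3  j₁+j₂+J+1=6
(j₁±m₁, j₂±m₂, J±M) = (2,0,3,1,4,0)
P² = 12
sum k=0..0:
  [0] +1/6 = 1/6
S = 1/6
C² = P²·S² = 1/3 ; C = +0.577350

+0.577350  (= +√(1/3))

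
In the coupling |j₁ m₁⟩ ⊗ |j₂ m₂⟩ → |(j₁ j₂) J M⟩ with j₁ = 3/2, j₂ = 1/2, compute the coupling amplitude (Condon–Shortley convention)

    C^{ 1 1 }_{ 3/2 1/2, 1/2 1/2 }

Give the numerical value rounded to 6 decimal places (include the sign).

−√(1/4) = -0.500000

√[3·1!2!0!/4! · 2!1!1!0!2!0!] = √(1)
  +(−1)^1/∏(1,0,0,0,2,0)! = -1/2  (running -1/2)
⟨..|..⟩ = √(1)·(-1/2) = -0.500000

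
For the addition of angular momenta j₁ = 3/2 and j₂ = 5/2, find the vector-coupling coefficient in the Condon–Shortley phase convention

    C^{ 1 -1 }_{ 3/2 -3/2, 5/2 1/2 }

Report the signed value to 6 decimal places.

√[3·3!0!2!/6! · 0!3!3!2!0!2!] = √(36/5)
  +(−1)^3/∏(3,0,0,0,0,2)! = -1/12  (running -1/12)
⟨..|..⟩ = √(36/5)·(-1/12) = -0.223607

-0.223607  (= −√(1/20))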